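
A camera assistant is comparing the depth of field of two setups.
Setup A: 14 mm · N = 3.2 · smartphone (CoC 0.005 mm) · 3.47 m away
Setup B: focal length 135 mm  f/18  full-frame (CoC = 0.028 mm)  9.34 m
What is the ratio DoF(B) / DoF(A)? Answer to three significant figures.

2.39

Setup A: H = 14²/(3.2×0.005) + 14 ≈ 12264.0 mm; DoF = Df − Dn = 4833.7 − 2706.4 ≈ 2127.3 mm.
Setup B: H = 135²/(18×0.028) + 135 ≈ 36295.7 mm; DoF = Df − Dn = 12529.5 − 7444.9 ≈ 5084.6 mm.
Ratio = 5084.6 / 2127.3 ≈ 2.39.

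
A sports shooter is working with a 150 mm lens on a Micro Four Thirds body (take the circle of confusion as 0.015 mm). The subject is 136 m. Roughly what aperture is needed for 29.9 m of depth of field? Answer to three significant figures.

f/1.20

Write h = H − f = f²/(N·c). The thin-lens limits are Dn = s·h/(h + (s−f)) and Df = s·h/(h − (s−f)), so DoF = Df − Dn = 2·s·(s−f)·h / (h² − (s−f)²).
That is a quadratic in h: DoF·h² − 2·s·(s−f)·h − DoF·(s−f)² = 0 ⇒ h = (s−f)·(s + √(s² + DoF²)) / DoF = 135850 × (136000 + √(136000² + 29900²)) / 29900 = 135850 × (136000 + 139248) / 29900 ≈ 1250583 mm.
Then N = f²/(c·h) = 150² / (0.015 × 1250583) = 22500 / 18759 ≈ 1.20.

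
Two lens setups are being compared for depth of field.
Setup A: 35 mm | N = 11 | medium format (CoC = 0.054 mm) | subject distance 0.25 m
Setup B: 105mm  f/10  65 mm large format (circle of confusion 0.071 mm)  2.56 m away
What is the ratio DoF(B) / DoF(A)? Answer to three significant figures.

15.8

Setup A: H = 35²/(11×0.054) + 35 ≈ 2097.3 mm; DoF = Df − Dn = 279.097 − 226.397 ≈ 52.700 mm.
Setup B: H = 105²/(10×0.071) + 105 ≈ 15633.2 mm; DoF = Df − Dn = 3040.74 − 2210.52 ≈ 830.22 mm.
Ratio = 830.22 / 52.700 ≈ 15.8.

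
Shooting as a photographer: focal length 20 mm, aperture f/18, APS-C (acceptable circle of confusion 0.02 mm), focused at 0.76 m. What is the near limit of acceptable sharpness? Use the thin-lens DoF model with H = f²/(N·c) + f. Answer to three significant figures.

Hyperfocal distance H = f²/(N·c) + f = 20²/(18 × 0.02) + 20 = 400/0.36 + 20 ≈ 1131.1 mm ≈ 1.131 m.
Near limit Dn = s·(H − f)/(H + s − 2f) = 760 × (1131.1 − 20) / (1131.1 + 760 − 2 × 20) = 760 × 1111.1 / 1851.1 ≈ 456.18 mm.

456 mm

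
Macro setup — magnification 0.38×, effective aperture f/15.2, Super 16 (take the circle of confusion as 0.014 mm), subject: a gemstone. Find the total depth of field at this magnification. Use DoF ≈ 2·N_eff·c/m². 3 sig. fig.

At magnification m, DoF ≈ 2·N_eff·c/m² = 2 × 15.2 × 0.014 / 0.38² = 0.4256 / 0.1444 ≈ 2.95 mm.

2.95 mm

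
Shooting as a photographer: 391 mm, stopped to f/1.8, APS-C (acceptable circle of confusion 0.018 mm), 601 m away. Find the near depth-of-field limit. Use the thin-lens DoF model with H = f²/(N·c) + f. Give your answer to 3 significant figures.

Hyperfocal distance H = f²/(N·c) + f = 391²/(1.8 × 0.018) + 391 = 152881/0.0324 + 391 ≈ 4718940.4 mm ≈ 4719 m.
Near limit Dn = s·(H − f)/(H + s − 2f) = 601000 × (4718940.4 − 391) / (4718940.4 + 601000 − 2 × 391) = 601000 × 4718549.4 / 5319158.4 ≈ 533139 mm ≈ 533 m.

533 m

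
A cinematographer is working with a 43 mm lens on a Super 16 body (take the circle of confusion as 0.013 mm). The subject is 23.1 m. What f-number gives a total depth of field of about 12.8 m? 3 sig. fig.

f/1.59

Write h = H − f = f²/(N·c). The thin-lens limits are Dn = s·h/(h + (s−f)) and Df = s·h/(h − (s−f)), so DoF = Df − Dn = 2·s·(s−f)·h / (h² − (s−f)²).
That is a quadratic in h: DoF·h² − 2·s·(s−f)·h − DoF·(s−f)² = 0 ⇒ h = (s−f)·(s + √(s² + DoF²)) / DoF = 23057 × (23100 + √(23100² + 12800²)) / 12800 = 23057 × (23100 + 26409.3) / 12800 ≈ 89182 mm.
Then N = f²/(c·h) = 43² / (0.013 × 89182) = 1849 / 1159.4 ≈ 1.59.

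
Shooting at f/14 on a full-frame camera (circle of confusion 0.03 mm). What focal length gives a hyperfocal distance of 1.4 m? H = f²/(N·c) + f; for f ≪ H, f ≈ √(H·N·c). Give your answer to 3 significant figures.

From H = f²/(N·c) + f, with f ≪ H: f ≈ √(H·N·c) = √(1400 × 14 × 0.03) = √588.00 ≈ 24.25 mm.
Exact: f² + N·c·f − N·c·H = 0 ⇒ f = (−N·c + √((N·c)² + 4·N·c·H))/2 = (−0.42 + √2352.2)/2 ≈ 24.040 mm ≈ 24.0 mm.

24.0 mm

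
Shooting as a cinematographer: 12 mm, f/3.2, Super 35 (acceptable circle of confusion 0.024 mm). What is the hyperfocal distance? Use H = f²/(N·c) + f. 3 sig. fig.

1.89 m

Hyperfocal distance H = f²/(N·c) + f = 12²/(3.2 × 0.024) + 12 = 144/0.0768 + 12 ≈ 1887.0 mm ≈ 1.89 m.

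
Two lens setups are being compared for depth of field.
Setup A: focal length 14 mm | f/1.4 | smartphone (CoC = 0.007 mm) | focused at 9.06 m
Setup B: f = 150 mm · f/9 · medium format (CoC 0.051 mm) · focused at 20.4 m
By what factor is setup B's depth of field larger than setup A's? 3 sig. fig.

1.97

Setup A: H = 14²/(1.4×0.007) + 14 ≈ 20014.0 mm; DoF = Df − Dn = 16542 − 6238 ≈ 10304 mm.
Setup B: H = 150²/(9×0.051) + 150 ≈ 49169.6 mm; DoF = Df − Dn = 34759 − 14436 ≈ 20323 mm.
Ratio = 20323 / 10304 ≈ 1.97.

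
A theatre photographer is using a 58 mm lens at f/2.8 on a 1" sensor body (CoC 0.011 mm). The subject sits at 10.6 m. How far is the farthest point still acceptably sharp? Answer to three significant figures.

11.7 m

Hyperfocal distance H = f²/(N·c) + f = 58²/(2.8 × 0.011) + 58 = 3364/0.0308 + 58 ≈ 109278.8 mm ≈ 109.3 m.
Far limit Df = s·(H − f)/(H − s) = 10600 × (109278.8 − 58) / (109278.8 − 10600) = 10600 × 109220.8 / 98678.8 ≈ 11732 mm ≈ 11.7 m.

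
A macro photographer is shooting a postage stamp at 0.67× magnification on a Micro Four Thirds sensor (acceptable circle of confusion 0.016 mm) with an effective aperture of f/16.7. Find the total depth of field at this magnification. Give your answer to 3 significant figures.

1.19 mm

At magnification m, DoF ≈ 2·N_eff·c/m² = 2 × 16.7 × 0.016 / 0.67² = 0.5344 / 0.4489 ≈ 1.19 mm.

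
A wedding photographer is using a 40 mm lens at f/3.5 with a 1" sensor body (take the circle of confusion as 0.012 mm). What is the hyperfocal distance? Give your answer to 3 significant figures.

Hyperfocal distance H = f²/(N·c) + f = 40²/(3.5 × 0.012) + 40 = 1600/0.042 + 40 ≈ 38135.2 mm ≈ 38.1 m.

38.1 m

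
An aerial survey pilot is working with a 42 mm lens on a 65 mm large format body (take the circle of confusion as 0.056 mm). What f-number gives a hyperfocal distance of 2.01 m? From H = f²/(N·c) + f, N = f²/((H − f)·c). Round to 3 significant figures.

Rearrange H = f²/(N·c) + f for N: N = f² / ((H − f)·c).
N = 42² / ((2010 − 42) × 0.056) = 1764 / 110.2 ≈ 16.

f/16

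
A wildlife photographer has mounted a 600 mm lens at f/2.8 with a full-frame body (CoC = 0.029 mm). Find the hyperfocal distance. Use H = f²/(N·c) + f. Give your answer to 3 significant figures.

4430 m

Hyperfocal distance H = f²/(N·c) + f = 600²/(2.8 × 0.029) + 600 = 360000/0.0812 + 600 ≈ 4434097.5 mm ≈ 4430 m.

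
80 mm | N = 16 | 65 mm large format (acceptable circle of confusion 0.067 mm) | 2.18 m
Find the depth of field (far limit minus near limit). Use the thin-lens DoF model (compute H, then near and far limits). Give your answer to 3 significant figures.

1.75 m

Hyperfocal distance H = f²/(N·c) + f = 80²/(16 × 0.067) + 80 = 6400/1.072 + 80 ≈ 6050.1 mm ≈ 6.050 m.
Near limit Dn = s·(H − f)/(H + s − 2f) = 2180 × (6050.1 − 80) / (6050.1 + 2180 − 2 × 80) = 2180 × 5970.1 / 8070.1 ≈ 1612.7 mm.
Far limit Df = s·(H − f)/(H − s) = 2180 × (6050.1 − 80) / (6050.1 − 2180) = 2180 × 5970.1 / 3870.1 ≈ 3362.9 mm.
Depth of field = Df − Dn = 3362.9 − 1612.7 ≈ 1750.2 mm ≈ 1.75 m.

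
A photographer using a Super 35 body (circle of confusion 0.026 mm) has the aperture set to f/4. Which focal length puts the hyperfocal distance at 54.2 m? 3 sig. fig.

From H = f²/(N·c) + f, with f ≪ H: f ≈ √(H·N·c) = √(54200 × 4 × 0.026) = √5636.8 ≈ 75.08 mm.
Exact: f² + N·c·f − N·c·H = 0 ⇒ f = (−N·c + √((N·c)² + 4·N·c·H))/2 = (−0.104 + √22547)/2 ≈ 75.027 mm ≈ 75.0 mm.

75.0 mm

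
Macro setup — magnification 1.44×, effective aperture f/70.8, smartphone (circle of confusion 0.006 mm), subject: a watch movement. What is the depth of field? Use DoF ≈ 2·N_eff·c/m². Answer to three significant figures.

0.410 mm

At magnification m, DoF ≈ 2·N_eff·c/m² = 2 × 70.8 × 0.006 / 1.44² = 0.8496 / 2.074 ≈ 0.41 mm.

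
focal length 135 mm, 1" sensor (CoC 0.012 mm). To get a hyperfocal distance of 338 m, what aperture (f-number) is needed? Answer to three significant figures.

f/4.50

Rearrange H = f²/(N·c) + f for N: N = f² / ((H − f)·c).
N = 135² / ((338000 − 135) × 0.012) = 18225 / 4054 ≈ 4.50.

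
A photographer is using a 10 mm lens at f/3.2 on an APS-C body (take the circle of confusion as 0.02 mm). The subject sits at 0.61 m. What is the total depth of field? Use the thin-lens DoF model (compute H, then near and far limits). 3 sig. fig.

Hyperfocal distance H = f²/(N·c) + f = 10²/(3.2 × 0.02) + 10 = 100/0.064 + 10 ≈ 1572.5 mm ≈ 1.573 m.
Near limit Dn = s·(H − f)/(H + s − 2f) = 610 × (1572.5 − 10) / (1572.5 + 610 − 2 × 10) = 610 × 1562.5 / 2162.5 ≈ 440.75 mm.
Far limit Df = s·(H − f)/(H − s) = 610 × (1572.5 − 10) / (1572.5 − 610) = 610 × 1562.5 / 962.5 ≈ 990.26 mm.
Depth of field = Df − Dn = 990.26 − 440.75 ≈ 549.51 mm ≈ 0.550 m.

0.550 m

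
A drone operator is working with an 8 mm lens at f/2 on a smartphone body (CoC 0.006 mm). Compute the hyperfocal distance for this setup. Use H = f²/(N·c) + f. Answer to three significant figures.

5.34 m

Hyperfocal distance H = f²/(N·c) + f = 8²/(2 × 0.006) + 8 = 64/0.012 + 8 ≈ 5341.3 mm ≈ 5.34 m.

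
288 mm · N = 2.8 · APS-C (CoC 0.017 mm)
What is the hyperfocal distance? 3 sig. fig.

Hyperfocal distance H = f²/(N·c) + f = 288²/(2.8 × 0.017) + 288 = 82944/0.0476 + 288 ≈ 1742809.0 mm ≈ 1740 m.

1740 m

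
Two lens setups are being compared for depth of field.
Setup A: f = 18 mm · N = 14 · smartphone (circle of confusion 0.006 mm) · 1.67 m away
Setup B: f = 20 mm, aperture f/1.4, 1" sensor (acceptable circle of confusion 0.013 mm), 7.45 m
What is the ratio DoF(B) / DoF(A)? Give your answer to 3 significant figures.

3.25

Setup A: H = 18²/(14×0.006) + 18 ≈ 3875.1 mm; DoF = Df − Dn = 2921.1 − 1169.2 ≈ 1751.9 mm.
Setup B: H = 20²/(1.4×0.013) + 20 ≈ 21998.0 mm; DoF = Df − Dn = 11254.9 − 5567.7 ≈ 5687.2 mm.
Ratio = 5687.2 / 1751.9 ≈ 3.25.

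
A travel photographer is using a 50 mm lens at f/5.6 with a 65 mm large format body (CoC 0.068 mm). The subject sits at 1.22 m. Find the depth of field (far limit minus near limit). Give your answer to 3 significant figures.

449 mm

Hyperfocal distance H = f²/(N·c) + f = 50²/(5.6 × 0.068) + 50 = 2500/0.3808 + 50 ≈ 6615.1 mm ≈ 6.615 m.
Near limit Dn = s·(H − f)/(H + s − 2f) = 1220 × (6615.1 − 50) / (6615.1 + 1220 − 2 × 50) = 1220 × 6565.1 / 7735.1 ≈ 1035.47 mm.
Far limit Df = s·(H − f)/(H − s) = 1220 × (6615.1 − 50) / (6615.1 − 1220) = 1220 × 6565.1 / 5395.1 ≈ 1484.57 mm.
Depth of field = Df − Dn = 1484.57 − 1035.47 ≈ 449.10 mm.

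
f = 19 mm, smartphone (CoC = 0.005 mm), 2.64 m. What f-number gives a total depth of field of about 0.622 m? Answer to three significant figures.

Write h = H − f = f²/(N·c). The thin-lens limits are Dn = s·h/(h + (s−f)) and Df = s·h/(h − (s−f)), so DoF = Df − Dn = 2·s·(s−f)·h / (h² − (s−f)²).
That is a quadratic in h: DoF·h² − 2·s·(s−f)·h − DoF·(s−f)² = 0 ⇒ h = (s−f)·(s + √(s² + DoF²)) / DoF = 2621 × (2640 + √(2640² + 622²)) / 622 = 2621 × (2640 + 2712.28) / 622 ≈ 22554 mm.
Then N = f²/(c·h) = 19² / (0.005 × 22554) = 361 / 112.77 ≈ 3.20.

f/3.20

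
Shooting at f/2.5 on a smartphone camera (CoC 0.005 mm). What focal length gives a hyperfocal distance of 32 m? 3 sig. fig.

20.0 mm

From H = f²/(N·c) + f, with f ≪ H: f ≈ √(H·N·c) = √(32000 × 2.5 × 0.005) = √400.00 ≈ 20.00 mm.
The +f correction barely moves this — solving exactly, f² + N·c·f − N·c·H = 0 ⇒ f = (−N·c + √((N·c)² + 4·N·c·H))/2 = (−0.0125 + √1600.0)/2 ≈ 19.994 mm, so f ≈ 20.0 mm.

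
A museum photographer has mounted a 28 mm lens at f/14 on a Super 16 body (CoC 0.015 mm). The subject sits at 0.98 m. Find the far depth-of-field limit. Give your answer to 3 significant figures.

Hyperfocal distance H = f²/(N·c) + f = 28²/(14 × 0.015) + 28 = 784/0.21 + 28 ≈ 3761.3 mm ≈ 3.761 m.
Far limit Df = s·(H − f)/(H − s) = 980 × (3761.3 − 28) / (3761.3 − 980) = 980 × 3733.3 / 2781.3 ≈ 1315.4 mm ≈ 1.32 m.

1.32 m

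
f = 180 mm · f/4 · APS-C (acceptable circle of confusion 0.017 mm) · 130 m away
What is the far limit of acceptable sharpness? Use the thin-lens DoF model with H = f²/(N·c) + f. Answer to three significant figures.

179 m

Hyperfocal distance H = f²/(N·c) + f = 180²/(4 × 0.017) + 180 = 32400/0.068 + 180 ≈ 476650.6 mm ≈ 476.7 m.
Far limit Df = s·(H − f)/(H − s) = 130000 × (476650.6 − 180) / (476650.6 − 130000) = 130000 × 476470.6 / 346650.6 ≈ 178685 mm ≈ 179 m.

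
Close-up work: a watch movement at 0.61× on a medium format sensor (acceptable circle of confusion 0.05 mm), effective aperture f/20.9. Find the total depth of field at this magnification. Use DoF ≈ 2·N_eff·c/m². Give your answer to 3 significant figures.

At magnification m, DoF ≈ 2·N_eff·c/m² = 2 × 20.9 × 0.05 / 0.61² = 2.09 / 0.3721 ≈ 5.62 mm.

5.62 mm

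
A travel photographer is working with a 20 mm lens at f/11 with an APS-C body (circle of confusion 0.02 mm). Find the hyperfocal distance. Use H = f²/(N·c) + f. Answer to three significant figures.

1.84 m

Hyperfocal distance H = f²/(N·c) + f = 20²/(11 × 0.02) + 20 = 400/0.22 + 20 ≈ 1838.2 mm ≈ 1.84 m.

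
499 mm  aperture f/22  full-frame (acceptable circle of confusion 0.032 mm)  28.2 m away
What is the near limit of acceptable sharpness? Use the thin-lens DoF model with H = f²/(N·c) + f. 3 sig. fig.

26.2 m

Hyperfocal distance H = f²/(N·c) + f = 499²/(22 × 0.032) + 499 = 249001/0.704 + 499 ≈ 354193.6 mm ≈ 354.2 m.
Near limit Dn = s·(H − f)/(H + s − 2f) = 28200 × (354193.6 − 499) / (354193.6 + 28200 − 2 × 499) = 28200 × 353694.6 / 381395.6 ≈ 26152 mm ≈ 26.2 m.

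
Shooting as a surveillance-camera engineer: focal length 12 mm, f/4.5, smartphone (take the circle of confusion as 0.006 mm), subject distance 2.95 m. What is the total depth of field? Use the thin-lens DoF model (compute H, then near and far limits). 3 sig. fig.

Hyperfocal distance H = f²/(N·c) + f = 12²/(4.5 × 0.006) + 12 = 144/0.027 + 12 ≈ 5345.3 mm ≈ 5.345 m.
Near limit Dn = s·(H − f)/(H + s − 2f) = 2950 × (5345.3 − 12) / (5345.3 + 2950 − 2 × 12) = 2950 × 5333.3 / 8271.3 ≈ 1902.2 mm.
Far limit Df = s·(H − f)/(H − s) = 2950 × (5345.3 − 12) / (5345.3 − 2950) = 2950 × 5333.3 / 2395.3 ≈ 6568.3 mm.
Depth of field = Df − Dn = 6568.3 − 1902.2 ≈ 4666.1 mm ≈ 4.67 m.

4.67 m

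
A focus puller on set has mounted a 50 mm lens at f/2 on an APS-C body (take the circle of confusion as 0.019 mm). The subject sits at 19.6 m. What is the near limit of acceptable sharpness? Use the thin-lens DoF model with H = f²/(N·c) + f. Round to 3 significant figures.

Hyperfocal distance H = f²/(N·c) + f = 50²/(2 × 0.019) + 50 = 2500/0.038 + 50 ≈ 65839.5 mm ≈ 65.84 m.
Near limit Dn = s·(H − f)/(H + s − 2f) = 19600 × (65839.5 − 50) / (65839.5 + 19600 − 2 × 50) = 19600 × 65789.5 / 85339.5 ≈ 15110 mm ≈ 15.1 m.

15.1 m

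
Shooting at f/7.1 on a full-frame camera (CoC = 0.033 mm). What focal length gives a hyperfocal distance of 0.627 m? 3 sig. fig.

From H = f²/(N·c) + f, with f ≪ H: f ≈ √(H·N·c) = √(627 × 7.1 × 0.033) = √146.91 ≈ 12.12 mm.
Exact: f² + N·c·f − N·c·H = 0 ⇒ f = (−N·c + √((N·c)² + 4·N·c·H))/2 = (−0.2343 + √587.68)/2 ≈ 12.004 mm ≈ 12.0 mm.

12.0 mm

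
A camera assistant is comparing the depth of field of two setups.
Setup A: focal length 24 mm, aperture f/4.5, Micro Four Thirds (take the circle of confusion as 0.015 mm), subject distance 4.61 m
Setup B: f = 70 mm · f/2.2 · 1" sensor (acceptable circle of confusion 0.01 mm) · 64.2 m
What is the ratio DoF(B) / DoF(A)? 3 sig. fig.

Setup A: H = 24²/(4.5×0.015) + 24 ≈ 8557.3 mm; DoF = Df − Dn = 9965.9 − 2998.5 ≈ 6967.4 mm.
Setup B: H = 70²/(2.2×0.01) + 70 ≈ 222797.3 mm; DoF = Df − Dn = 90160 − 49847 ≈ 40313 mm.
Ratio = 40313 / 6967.4 ≈ 5.79.

5.79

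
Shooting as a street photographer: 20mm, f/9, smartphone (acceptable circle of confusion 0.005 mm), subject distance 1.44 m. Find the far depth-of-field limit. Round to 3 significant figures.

1.71 m

Hyperfocal distance H = f²/(N·c) + f = 20²/(9 × 0.005) + 20 = 400/0.045 + 20 ≈ 8908.9 mm ≈ 8.909 m.
Far limit Df = s·(H − f)/(H − s) = 1440 × (8908.9 − 20) / (8908.9 − 1440) = 1440 × 8888.9 / 7468.9 ≈ 1713.8 mm ≈ 1.71 m.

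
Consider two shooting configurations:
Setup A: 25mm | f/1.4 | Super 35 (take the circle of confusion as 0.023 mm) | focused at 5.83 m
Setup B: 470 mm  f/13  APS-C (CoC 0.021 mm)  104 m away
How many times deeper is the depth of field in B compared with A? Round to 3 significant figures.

Setup A: H = 25²/(1.4×0.023) + 25 ≈ 19434.9 mm; DoF = Df − Dn = 8317.6 − 4487.8 ≈ 3829.8 mm.
Setup B: H = 470²/(13×0.021) + 470 ≈ 809627.5 mm; DoF = Df − Dn = 119259 − 92203 ≈ 27056 mm.
Ratio = 27056 / 3829.8 ≈ 7.06.

7.06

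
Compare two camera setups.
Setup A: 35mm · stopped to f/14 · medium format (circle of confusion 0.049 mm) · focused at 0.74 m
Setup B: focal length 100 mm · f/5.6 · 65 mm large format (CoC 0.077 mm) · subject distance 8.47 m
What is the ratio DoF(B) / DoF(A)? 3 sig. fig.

Setup A: H = 35²/(14×0.049) + 35 ≈ 1820.7 mm; DoF = Df − Dn = 1222.74 − 530.54 ≈ 692.20 mm.
Setup B: H = 100²/(5.6×0.077) + 100 ≈ 23291.1 mm; DoF = Df − Dn = 13253.3 − 6223.8 ≈ 7029.5 mm.
Ratio = 7029.5 / 692.20 ≈ 10.2.

10.2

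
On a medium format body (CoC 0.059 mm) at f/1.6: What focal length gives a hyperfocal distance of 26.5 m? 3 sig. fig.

50.0 mm

From H = f²/(N·c) + f, with f ≪ H: f ≈ √(H·N·c) = √(26500 × 1.6 × 0.059) = √2501.6 ≈ 50.02 mm.
The +f correction barely moves this — solving exactly, f² + N·c·f − N·c·H = 0 ⇒ f = (−N·c + √((N·c)² + 4·N·c·H))/2 = (−0.0944 + √10006)/2 ≈ 49.969 mm, so f ≈ 50.0 mm.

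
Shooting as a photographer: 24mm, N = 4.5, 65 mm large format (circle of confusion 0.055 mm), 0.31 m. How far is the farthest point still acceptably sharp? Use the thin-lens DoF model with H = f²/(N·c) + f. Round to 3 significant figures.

Hyperfocal distance H = f²/(N·c) + f = 24²/(4.5 × 0.055) + 24 = 576/0.2475 + 24 ≈ 2351.3 mm ≈ 2.351 m.
Far limit Df = s·(H − f)/(H − s) = 310 × (2351.3 − 24) / (2351.3 − 310) = 310 × 2327.3 / 2041.3 ≈ 353.43 mm.

353 mm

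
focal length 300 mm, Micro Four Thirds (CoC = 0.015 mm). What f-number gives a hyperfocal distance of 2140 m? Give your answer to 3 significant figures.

f/2.80

Rearrange H = f²/(N·c) + f for N: N = f² / ((H − f)·c).
N = 300² / ((2140000 − 300) × 0.015) = 90000 / 32096 ≈ 2.80.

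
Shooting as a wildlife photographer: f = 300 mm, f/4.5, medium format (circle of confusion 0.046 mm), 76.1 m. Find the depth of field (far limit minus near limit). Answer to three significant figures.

27.4 m

Hyperfocal distance H = f²/(N·c) + f = 300²/(4.5 × 0.046) + 300 = 90000/0.207 + 300 ≈ 435082.6 mm ≈ 435.1 m.
Near limit Dn = s·(H − f)/(H + s − 2f) = 76100 × (435082.6 − 300) / (435082.6 + 76100 − 2 × 300) = 76100 × 434782.6 / 510582.6 ≈ 64802 mm.
Far limit Df = s·(H − f)/(H − s) = 76100 × (435082.6 − 300) / (435082.6 − 76100) = 76100 × 434782.6 / 358982.6 ≈ 92169 mm.
Depth of field = Df − Dn = 92169 − 64802 ≈ 27367 mm ≈ 27.4 m.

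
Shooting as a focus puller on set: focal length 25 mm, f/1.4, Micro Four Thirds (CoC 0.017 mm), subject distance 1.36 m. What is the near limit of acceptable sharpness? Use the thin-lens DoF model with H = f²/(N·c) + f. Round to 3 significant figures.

Hyperfocal distance H = f²/(N·c) + f = 25²/(1.4 × 0.017) + 25 = 625/0.0238 + 25 ≈ 26285.5 mm ≈ 26.29 m.
Near limit Dn = s·(H − f)/(H + s − 2f) = 1360 × (26285.5 − 25) / (26285.5 + 1360 − 2 × 25) = 1360 × 26260.5 / 27595.5 ≈ 1294.2 mm ≈ 1.29 m.

1.29 m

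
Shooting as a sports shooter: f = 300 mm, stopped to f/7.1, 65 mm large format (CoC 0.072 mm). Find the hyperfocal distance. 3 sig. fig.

Hyperfocal distance H = f²/(N·c) + f = 300²/(7.1 × 0.072) + 300 = 90000/0.5112 + 300 ≈ 176356.3 mm ≈ 176 m.

176 m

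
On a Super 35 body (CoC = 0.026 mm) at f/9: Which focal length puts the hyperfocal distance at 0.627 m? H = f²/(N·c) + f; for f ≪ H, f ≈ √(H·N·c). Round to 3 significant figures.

From H = f²/(N·c) + f, with f ≪ H: f ≈ √(H·N·c) = √(627 × 9 × 0.026) = √146.72 ≈ 12.11 mm.
Exact: f² + N·c·f − N·c·H = 0 ⇒ f = (−N·c + √((N·c)² + 4·N·c·H))/2 = (−0.234 + √586.93)/2 ≈ 11.996 mm ≈ 12.0 mm.

12.0 mm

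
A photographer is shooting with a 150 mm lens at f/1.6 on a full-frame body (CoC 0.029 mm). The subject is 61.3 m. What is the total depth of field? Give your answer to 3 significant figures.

15.7 m

Hyperfocal distance H = f²/(N·c) + f = 150²/(1.6 × 0.029) + 150 = 22500/0.0464 + 150 ≈ 485063.8 mm ≈ 485.1 m.
Near limit Dn = s·(H − f)/(H + s − 2f) = 61300 × (485063.8 − 150) / (485063.8 + 61300 − 2 × 150) = 61300 × 484913.8 / 546063.8 ≈ 54435 mm.
Far limit Df = s·(H − f)/(H − s) = 61300 × (485063.8 − 150) / (485063.8 − 61300) = 61300 × 484913.8 / 423763.8 ≈ 70146 mm.
Depth of field = Df − Dn = 70146 − 54435 ≈ 15711 mm ≈ 15.7 m.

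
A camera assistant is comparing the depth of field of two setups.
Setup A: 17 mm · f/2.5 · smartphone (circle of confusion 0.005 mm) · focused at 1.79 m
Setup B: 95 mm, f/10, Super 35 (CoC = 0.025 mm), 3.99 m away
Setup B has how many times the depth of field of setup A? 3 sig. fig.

3.15

Setup A: H = 17²/(2.5×0.005) + 17 ≈ 23137.0 mm; DoF = Df − Dn = 1938.67 − 1662.51 ≈ 276.16 mm.
Setup B: H = 95²/(10×0.025) + 95 ≈ 36195.0 mm; DoF = Df − Dn = 4472.57 − 3601.43 ≈ 871.14 mm.
Ratio = 871.14 / 276.16 ≈ 3.15.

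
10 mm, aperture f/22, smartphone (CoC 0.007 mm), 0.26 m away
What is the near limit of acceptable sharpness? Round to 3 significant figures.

188 mm

Hyperfocal distance H = f²/(N·c) + f = 10²/(22 × 0.007) + 10 = 100/0.154 + 10 ≈ 659.4 mm ≈ 0.659 m.
Near limit Dn = s·(H − f)/(H + s − 2f) = 260 × (659.4 − 10) / (659.4 + 260 − 2 × 10) = 260 × 649.4 / 899.4 ≈ 187.73 mm.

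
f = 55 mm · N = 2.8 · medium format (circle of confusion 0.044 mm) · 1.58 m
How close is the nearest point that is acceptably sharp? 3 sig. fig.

Hyperfocal distance H = f²/(N·c) + f = 55²/(2.8 × 0.044) + 55 = 3025/0.1232 + 55 ≈ 24608.6 mm ≈ 24.61 m.
Near limit Dn = s·(H − f)/(H + s − 2f) = 1580 × (24608.6 − 55) / (24608.6 + 1580 − 2 × 55) = 1580 × 24553.6 / 26078.6 ≈ 1487.6 mm ≈ 1.49 m.

1.49 m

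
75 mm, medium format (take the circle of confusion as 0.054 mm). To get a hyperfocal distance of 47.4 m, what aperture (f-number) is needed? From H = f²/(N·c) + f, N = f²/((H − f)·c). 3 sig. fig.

f/2.20

Rearrange H = f²/(N·c) + f for N: N = f² / ((H − f)·c).
N = 75² / ((47400 − 75) × 0.054) = 5625 / 2556 ≈ 2.20.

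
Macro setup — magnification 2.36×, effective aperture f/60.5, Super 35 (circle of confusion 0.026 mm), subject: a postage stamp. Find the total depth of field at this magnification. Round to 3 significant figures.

At magnification m, DoF ≈ 2·N_eff·c/m² = 2 × 60.5 × 0.026 / 2.36² = 3.146 / 5.57 ≈ 0.565 mm.

0.565 mm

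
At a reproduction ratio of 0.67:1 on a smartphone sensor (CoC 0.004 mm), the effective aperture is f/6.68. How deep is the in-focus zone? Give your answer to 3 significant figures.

0.119 mm

At magnification m, DoF ≈ 2·N_eff·c/m² = 2 × 6.68 × 0.004 / 0.67² = 0.05344 / 0.4489 ≈ 0.119 mm.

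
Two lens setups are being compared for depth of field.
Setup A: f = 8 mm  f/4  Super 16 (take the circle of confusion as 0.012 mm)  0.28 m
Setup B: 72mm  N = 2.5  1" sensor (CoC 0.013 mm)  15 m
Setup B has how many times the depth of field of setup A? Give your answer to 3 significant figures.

Setup A: H = 8²/(4×0.012) + 8 ≈ 1341.3 mm; DoF = Df − Dn = 351.76 − 232.56 ≈ 119.20 mm.
Setup B: H = 72²/(2.5×0.013) + 72 ≈ 159579.7 mm; DoF = Df − Dn = 16548.8 − 13716.3 ≈ 2832.5 mm.
Ratio = 2832.5 / 119.20 ≈ 23.8.

23.8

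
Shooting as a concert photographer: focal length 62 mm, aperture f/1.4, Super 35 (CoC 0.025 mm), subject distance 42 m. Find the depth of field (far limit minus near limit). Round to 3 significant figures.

Hyperfocal distance H = f²/(N·c) + f = 62²/(1.4 × 0.025) + 62 = 3844/0.035 + 62 ≈ 109890.6 mm ≈ 109.9 m.
Near limit Dn = s·(H − f)/(H + s − 2f) = 42000 × (109890.6 − 62) / (109890.6 + 42000 − 2 × 62) = 42000 × 109828.6 / 151766.6 ≈ 30394 mm.
Far limit Df = s·(H − f)/(H − s) = 42000 × (109890.6 − 62) / (109890.6 − 42000) = 42000 × 109828.6 / 67890.6 ≈ 67945 mm.
Depth of field = Df − Dn = 67945 − 30394 ≈ 37551 mm ≈ 37.6 m.

37.6 m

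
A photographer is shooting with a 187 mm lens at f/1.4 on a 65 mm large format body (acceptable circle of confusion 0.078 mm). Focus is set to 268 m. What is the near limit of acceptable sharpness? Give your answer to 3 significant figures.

146 m

Hyperfocal distance H = f²/(N·c) + f = 187²/(1.4 × 0.078) + 187 = 34969/0.1092 + 187 ≈ 320415.9 mm ≈ 320.4 m.
Near limit Dn = s·(H − f)/(H + s − 2f) = 268000 × (320415.9 − 187) / (320415.9 + 268000 − 2 × 187) = 268000 × 320228.9 / 588041.9 ≈ 145944 mm ≈ 146 m.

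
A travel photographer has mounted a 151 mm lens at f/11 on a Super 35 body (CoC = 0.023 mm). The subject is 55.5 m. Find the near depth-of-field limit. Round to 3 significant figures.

Hyperfocal distance H = f²/(N·c) + f = 151²/(11 × 0.023) + 151 = 22801/0.253 + 151 ≈ 90273.5 mm ≈ 90.27 m.
Near limit Dn = s·(H − f)/(H + s − 2f) = 55500 × (90273.5 − 151) / (90273.5 + 55500 − 2 × 151) = 55500 × 90122.5 / 145471.5 ≈ 34383 mm ≈ 34.4 m.

34.4 m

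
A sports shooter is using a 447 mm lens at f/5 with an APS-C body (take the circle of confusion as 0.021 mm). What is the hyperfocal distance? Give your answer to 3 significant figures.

1900 m

Hyperfocal distance H = f²/(N·c) + f = 447²/(5 × 0.021) + 447 = 199809/0.105 + 447 ≈ 1903389.9 mm ≈ 1900 m.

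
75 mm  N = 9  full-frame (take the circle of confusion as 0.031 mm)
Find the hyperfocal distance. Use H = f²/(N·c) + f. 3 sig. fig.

20.2 m

Hyperfocal distance H = f²/(N·c) + f = 75²/(9 × 0.031) + 75 = 5625/0.279 + 75 ≈ 20236.3 mm ≈ 20.2 m.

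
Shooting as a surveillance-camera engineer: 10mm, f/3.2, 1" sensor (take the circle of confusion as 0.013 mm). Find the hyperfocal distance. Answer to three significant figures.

2.41 m

Hyperfocal distance H = f²/(N·c) + f = 10²/(3.2 × 0.013) + 10 = 100/0.0416 + 10 ≈ 2413.8 mm ≈ 2.41 m.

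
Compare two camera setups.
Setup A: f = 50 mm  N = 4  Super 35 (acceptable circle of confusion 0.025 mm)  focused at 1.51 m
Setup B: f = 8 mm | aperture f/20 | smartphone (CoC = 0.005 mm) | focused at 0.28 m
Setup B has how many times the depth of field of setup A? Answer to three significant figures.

1.64

Setup A: H = 50²/(4×0.025) + 50 ≈ 25050.0 mm; DoF = Df − Dn = 1603.65 − 1426.68 ≈ 176.97 mm.
Setup B: H = 8²/(20×0.005) + 8 ≈ 648.0 mm; DoF = Df − Dn = 486.96 − 196.49 ≈ 290.47 mm.
Ratio = 290.47 / 176.97 ≈ 1.64.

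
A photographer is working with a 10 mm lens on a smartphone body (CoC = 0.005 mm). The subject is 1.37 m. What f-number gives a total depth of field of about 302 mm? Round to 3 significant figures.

f/1.60

Write h = H − f = f²/(N·c). The thin-lens limits are Dn = s·h/(h + (s−f)) and Df = s·h/(h − (s−f)), so DoF = Df − Dn = 2·s·(s−f)·h / (h² − (s−f)²).
That is a quadratic in h: DoF·h² − 2·s·(s−f)·h − DoF·(s−f)² = 0 ⇒ h = (s−f)·(s + √(s² + DoF²)) / DoF = 1360 × (1370 + √(1370² + 302²)) / 302 = 1360 × (1370 + 1402.89) / 302 ≈ 12487 mm.
Then N = f²/(c·h) = 10² / (0.005 × 12487) = 100 / 62.436 ≈ 1.60.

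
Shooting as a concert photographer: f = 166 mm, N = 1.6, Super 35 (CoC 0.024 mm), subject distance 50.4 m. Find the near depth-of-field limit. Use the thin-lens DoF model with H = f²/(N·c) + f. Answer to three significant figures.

47.1 m

Hyperfocal distance H = f²/(N·c) + f = 166²/(1.6 × 0.024) + 166 = 27556/0.0384 + 166 ≈ 717770.2 mm ≈ 717.8 m.
Near limit Dn = s·(H − f)/(H + s − 2f) = 50400 × (717770.2 − 166) / (717770.2 + 50400 − 2 × 166) = 50400 × 717604.2 / 767838.2 ≈ 47103 mm ≈ 47.1 m.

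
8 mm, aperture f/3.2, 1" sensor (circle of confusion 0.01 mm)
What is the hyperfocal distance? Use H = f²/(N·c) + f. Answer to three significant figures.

Hyperfocal distance H = f²/(N·c) + f = 8²/(3.2 × 0.01) + 8 = 64/0.032 + 8 ≈ 2008.0 mm ≈ 2.01 m.

2.01 m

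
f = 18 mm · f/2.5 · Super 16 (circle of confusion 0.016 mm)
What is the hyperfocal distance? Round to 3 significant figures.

Hyperfocal distance H = f²/(N·c) + f = 18²/(2.5 × 0.016) + 18 = 324/0.04 + 18 ≈ 8118.0 mm ≈ 8.12 m.

8.12 m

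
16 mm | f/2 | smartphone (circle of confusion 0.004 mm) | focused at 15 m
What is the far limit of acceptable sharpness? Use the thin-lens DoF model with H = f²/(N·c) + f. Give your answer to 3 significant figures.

Hyperfocal distance H = f²/(N·c) + f = 16²/(2 × 0.004) + 16 = 256/0.008 + 16 ≈ 32016.0 mm ≈ 32.02 m.
Far limit Df = s·(H − f)/(H − s) = 15000 × (32016.0 − 16) / (32016.0 − 15000) = 15000 × 32000.0 / 17016.0 ≈ 28209 mm ≈ 28.2 m.

28.2 m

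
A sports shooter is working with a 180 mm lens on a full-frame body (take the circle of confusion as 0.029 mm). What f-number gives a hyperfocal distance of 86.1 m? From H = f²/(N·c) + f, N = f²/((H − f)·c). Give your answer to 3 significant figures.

Rearrange H = f²/(N·c) + f for N: N = f² / ((H − f)·c).
N = 180² / ((86100 − 180) × 0.029) = 32400 / 2492 ≈ 13.

f/13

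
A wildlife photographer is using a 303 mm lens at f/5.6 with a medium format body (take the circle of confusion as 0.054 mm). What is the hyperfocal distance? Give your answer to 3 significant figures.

304 m

Hyperfocal distance H = f²/(N·c) + f = 303²/(5.6 × 0.054) + 303 = 91809/0.3024 + 303 ≈ 303904.2 mm ≈ 304 m.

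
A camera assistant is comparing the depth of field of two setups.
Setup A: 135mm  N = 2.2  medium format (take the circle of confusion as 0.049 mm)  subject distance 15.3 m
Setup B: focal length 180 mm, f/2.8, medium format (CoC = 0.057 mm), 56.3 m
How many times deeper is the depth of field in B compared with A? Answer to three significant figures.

Setup A: H = 135²/(2.2×0.049) + 135 ≈ 169198.1 mm; DoF = Df − Dn = 16807.7 − 14040.6 ≈ 2767.1 mm.
Setup B: H = 180²/(2.8×0.057) + 180 ≈ 203187.5 mm; DoF = Df − Dn = 77810 − 44107 ≈ 33703 mm.
Ratio = 33703 / 2767.1 ≈ 12.2.

12.2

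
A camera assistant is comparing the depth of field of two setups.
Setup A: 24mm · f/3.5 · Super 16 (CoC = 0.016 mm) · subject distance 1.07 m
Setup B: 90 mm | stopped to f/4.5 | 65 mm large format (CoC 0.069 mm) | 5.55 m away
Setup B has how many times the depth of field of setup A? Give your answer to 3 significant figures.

11.0

Setup A: H = 24²/(3.5×0.016) + 24 ≈ 10309.7 mm; DoF = Df − Dn = 1191.13 − 971.23 ≈ 219.90 mm.
Setup B: H = 90²/(4.5×0.069) + 90 ≈ 26177.0 mm; DoF = Df − Dn = 7019.1 − 4589.4 ≈ 2429.7 mm.
Ratio = 2429.7 / 219.90 ≈ 11.0.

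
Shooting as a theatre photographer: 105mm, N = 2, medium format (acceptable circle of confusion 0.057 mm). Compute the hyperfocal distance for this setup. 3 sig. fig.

Hyperfocal distance H = f²/(N·c) + f = 105²/(2 × 0.057) + 105 = 11025/0.114 + 105 ≈ 96815.5 mm ≈ 96.8 m.

96.8 m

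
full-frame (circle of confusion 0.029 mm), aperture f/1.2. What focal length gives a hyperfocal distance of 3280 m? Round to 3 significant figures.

338 mm

From H = f²/(N·c) + f, with f ≪ H: f ≈ √(H·N·c) = √(3280000 × 1.2 × 0.029) = √114144 ≈ 337.9 mm.
The +f correction barely moves this — solving exactly, f² + N·c·f − N·c·H = 0 ⇒ f = (−N·c + √((N·c)² + 4·N·c·H))/2 = (−0.0348 + √456576)/2 ≈ 337.83 mm, so f ≈ 338 mm.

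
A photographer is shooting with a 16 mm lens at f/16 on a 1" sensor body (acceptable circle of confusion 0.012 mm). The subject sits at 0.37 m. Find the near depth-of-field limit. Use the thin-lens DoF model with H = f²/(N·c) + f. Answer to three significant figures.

292 mm

Hyperfocal distance H = f²/(N·c) + f = 16²/(16 × 0.012) + 16 = 256/0.192 + 16 ≈ 1349.3 mm ≈ 1.349 m.
Near limit Dn = s·(H − f)/(H + s − 2f) = 370 × (1349.3 − 16) / (1349.3 + 370 − 2 × 16) = 370 × 1333.3 / 1687.3 ≈ 292.37 mm.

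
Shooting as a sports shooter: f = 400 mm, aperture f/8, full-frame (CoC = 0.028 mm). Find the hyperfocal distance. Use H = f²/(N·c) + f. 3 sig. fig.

715 m

Hyperfocal distance H = f²/(N·c) + f = 400²/(8 × 0.028) + 400 = 160000/0.224 + 400 ≈ 714685.7 mm ≈ 715 m.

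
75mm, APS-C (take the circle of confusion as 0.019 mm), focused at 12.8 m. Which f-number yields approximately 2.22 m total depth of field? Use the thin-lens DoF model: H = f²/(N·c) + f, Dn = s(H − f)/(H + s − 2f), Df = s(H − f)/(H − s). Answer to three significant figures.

Write h = H − f = f²/(N·c). The thin-lens limits are Dn = s·h/(h + (s−f)) and Df = s·h/(h − (s−f)), so DoF = Df − Dn = 2·s·(s−f)·h / (h² − (s−f)²).
That is a quadratic in h: DoF·h² − 2·s·(s−f)·h − DoF·(s−f)² = 0 ⇒ h = (s−f)·(s + √(s² + DoF²)) / DoF = 12725 × (12800 + √(12800² + 2220²)) / 2220 = 12725 × (12800 + 12991.1) / 2220 ≈ 147834 mm.
Then N = f²/(c·h) = 75² / (0.019 × 147834) = 5625 / 2808.8 ≈ 2.00.

f/2.00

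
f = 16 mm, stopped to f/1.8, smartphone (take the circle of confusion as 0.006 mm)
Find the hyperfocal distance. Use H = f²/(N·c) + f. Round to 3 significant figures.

Hyperfocal distance H = f²/(N·c) + f = 16²/(1.8 × 0.006) + 16 = 256/0.0108 + 16 ≈ 23719.7 mm ≈ 23.7 m.

23.7 m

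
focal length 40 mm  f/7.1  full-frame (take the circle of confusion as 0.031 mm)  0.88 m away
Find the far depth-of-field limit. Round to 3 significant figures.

Hyperfocal distance H = f²/(N·c) + f = 40²/(7.1 × 0.031) + 40 = 1600/0.2201 + 40 ≈ 7309.4 mm ≈ 7.309 m.
Far limit Df = s·(H − f)/(H − s) = 880 × (7309.4 − 40) / (7309.4 − 880) = 880 × 7269.4 / 6429.4 ≈ 994.97 mm ≈ 0.995 m.

0.995 m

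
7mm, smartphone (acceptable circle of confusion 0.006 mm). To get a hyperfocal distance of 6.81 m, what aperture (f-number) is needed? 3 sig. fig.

Rearrange H = f²/(N·c) + f for N: N = f² / ((H − f)·c).
N = 7² / ((6810 − 7) × 0.006) = 49 / 40.82 ≈ 1.20.

f/1.20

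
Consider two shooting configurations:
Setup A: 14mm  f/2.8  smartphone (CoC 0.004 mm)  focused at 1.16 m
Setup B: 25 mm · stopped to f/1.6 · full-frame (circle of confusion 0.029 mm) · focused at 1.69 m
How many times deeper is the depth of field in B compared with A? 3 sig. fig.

2.78

Setup A: H = 14²/(2.8×0.004) + 14 ≈ 17514.0 mm; DoF = Df − Dn = 1241.29 − 1088.71 ≈ 152.58 mm.
Setup B: H = 25²/(1.6×0.029) + 25 ≈ 13494.8 mm; DoF = Df − Dn = 1928.36 − 1504.08 ≈ 424.28 mm.
Ratio = 424.28 / 152.58 ≈ 2.78.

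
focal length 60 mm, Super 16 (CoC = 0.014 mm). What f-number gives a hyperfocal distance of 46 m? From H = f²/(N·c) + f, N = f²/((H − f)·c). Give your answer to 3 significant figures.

Rearrange H = f²/(N·c) + f for N: N = f² / ((H − f)·c).
N = 60² / ((46000 − 60) × 0.014) = 3600 / 643.2 ≈ 5.60.

f/5.60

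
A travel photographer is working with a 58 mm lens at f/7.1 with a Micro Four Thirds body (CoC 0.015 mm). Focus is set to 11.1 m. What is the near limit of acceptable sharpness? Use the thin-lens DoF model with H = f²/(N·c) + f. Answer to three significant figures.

8.22 m

Hyperfocal distance H = f²/(N·c) + f = 58²/(7.1 × 0.015) + 58 = 3364/0.1065 + 58 ≈ 31644.9 mm ≈ 31.64 m.
Near limit Dn = s·(H − f)/(H + s − 2f) = 11100 × (31644.9 − 58) / (31644.9 + 11100 − 2 × 58) = 11100 × 31586.9 / 42628.9 ≈ 8224.8 mm ≈ 8.22 m.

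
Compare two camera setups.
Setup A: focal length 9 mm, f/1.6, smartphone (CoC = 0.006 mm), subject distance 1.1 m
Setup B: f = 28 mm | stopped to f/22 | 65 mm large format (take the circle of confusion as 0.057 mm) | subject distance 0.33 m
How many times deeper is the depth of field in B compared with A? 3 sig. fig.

Setup A: H = 9²/(1.6×0.006) + 9 ≈ 8446.5 mm; DoF = Df − Dn = 1263.36 − 974.05 ≈ 289.31 mm.
Setup B: H = 28²/(22×0.057) + 28 ≈ 653.2 mm; DoF = Df − Dn = 638.35 − 222.52 ≈ 415.83 mm.
Ratio = 415.83 / 289.31 ≈ 1.44.

1.44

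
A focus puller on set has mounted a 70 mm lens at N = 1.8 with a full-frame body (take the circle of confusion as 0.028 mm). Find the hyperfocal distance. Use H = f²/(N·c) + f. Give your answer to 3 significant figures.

Hyperfocal distance H = f²/(N·c) + f = 70²/(1.8 × 0.028) + 70 = 4900/0.0504 + 70 ≈ 97292.2 mm ≈ 97.3 m.

97.3 m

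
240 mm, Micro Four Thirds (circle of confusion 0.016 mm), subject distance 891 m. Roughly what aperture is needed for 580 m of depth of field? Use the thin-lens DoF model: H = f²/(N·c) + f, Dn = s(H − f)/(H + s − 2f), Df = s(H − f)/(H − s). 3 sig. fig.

Write h = H − f = f²/(N·c). The thin-lens limits are Dn = s·h/(h + (s−f)) and Df = s·h/(h − (s−f)), so DoF = Df − Dn = 2·s·(s−f)·h / (h² − (s−f)²).
That is a quadratic in h: DoF·h² − 2·s·(s−f)·h − DoF·(s−f)² = 0 ⇒ h = (s−f)·(s + √(s² + DoF²)) / DoF = 890760 × (891000 + √(891000² + 580000²)) / 580000 = 890760 × (891000 + 1063147) / 580000 ≈ 3001165 mm.
Then N = f²/(c·h) = 240² / (0.016 × 3001165) = 57600 / 48019 ≈ 1.20.

f/1.20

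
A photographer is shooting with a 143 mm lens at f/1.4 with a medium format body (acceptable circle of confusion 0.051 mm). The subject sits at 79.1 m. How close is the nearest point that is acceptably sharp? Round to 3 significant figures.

62.0 m

Hyperfocal distance H = f²/(N·c) + f = 143²/(1.4 × 0.051) + 143 = 20449/0.0714 + 143 ≈ 286543.6 mm ≈ 286.5 m.
Near limit Dn = s·(H − f)/(H + s − 2f) = 79100 × (286543.6 − 143) / (286543.6 + 79100 − 2 × 143) = 79100 × 286400.6 / 365357.6 ≈ 62006 mm ≈ 62.0 m.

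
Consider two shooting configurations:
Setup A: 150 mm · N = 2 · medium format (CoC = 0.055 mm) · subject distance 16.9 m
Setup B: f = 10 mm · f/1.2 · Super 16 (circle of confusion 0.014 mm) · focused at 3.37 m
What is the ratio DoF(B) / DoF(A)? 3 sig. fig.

2.00

Setup A: H = 150²/(2×0.055) + 150 ≈ 204695.5 mm; DoF = Df − Dn = 18407.4 − 15620.8 ≈ 2786.6 mm.
Setup B: H = 10²/(1.2×0.014) + 10 ≈ 5962.4 mm; DoF = Df − Dn = 7737.9 − 2154.1 ≈ 5583.8 mm.
Ratio = 5583.8 / 2786.6 ≈ 2.00.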